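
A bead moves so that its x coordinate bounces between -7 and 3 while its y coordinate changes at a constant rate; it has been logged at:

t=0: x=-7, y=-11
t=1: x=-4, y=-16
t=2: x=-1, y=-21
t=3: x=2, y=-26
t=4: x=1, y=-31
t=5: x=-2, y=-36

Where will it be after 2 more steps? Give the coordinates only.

The x coordinate reflects between -7 and 3, moving 3 per step.
  step 6: -2 → -5
  step 7: -5 → -6
The y coordinate changes by -5 each step: at step 7 it is -46.

x=-6, y=-46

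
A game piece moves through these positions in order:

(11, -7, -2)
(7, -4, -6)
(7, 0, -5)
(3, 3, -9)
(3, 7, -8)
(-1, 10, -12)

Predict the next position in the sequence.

Step-to-step displacements: (-4, +3, -4), (+0, +4, +1), (-4, +3, -4), (+0, +4, +1), (-4, +3, -4) — a repeating cycle of length 2.
step 6: apply (+0, +4, +1) → (-1, 14, -11)

(-1, 14, -11)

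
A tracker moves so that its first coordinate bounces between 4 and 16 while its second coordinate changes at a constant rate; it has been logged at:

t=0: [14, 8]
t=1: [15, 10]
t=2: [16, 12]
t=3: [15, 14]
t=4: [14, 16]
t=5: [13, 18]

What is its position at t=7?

The first coordinate reflects between 4 and 16, moving 1 per step.
  step 6: 13 → 12
  step 7: 12 → 11
The second coordinate changes by +2 each step: at step 7 it is 22.

[11, 22]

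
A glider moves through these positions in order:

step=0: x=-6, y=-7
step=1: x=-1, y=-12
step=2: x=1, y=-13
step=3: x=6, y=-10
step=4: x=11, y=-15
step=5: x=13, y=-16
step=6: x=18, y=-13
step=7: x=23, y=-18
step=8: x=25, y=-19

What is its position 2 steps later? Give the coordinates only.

The moves between consecutive positions are (+5, -5), (+2, -1), (+5, +3), (+5, -5), (+2, -1), (+5, +3), (+5, -5), (+2, -1); they repeat the 3-cycle [(+5, -5), (+2, -1), (+5, +3)].
step 9: apply (+5, +3) → x=30, y=-16
step 10: apply (+5, -5) → x=35, y=-21

x=35, y=-21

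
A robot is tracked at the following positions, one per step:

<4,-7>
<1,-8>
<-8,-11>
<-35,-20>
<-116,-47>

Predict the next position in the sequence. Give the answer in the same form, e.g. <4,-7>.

The jumps are <-3,-1>, <-9,-3>, <-27,-9>, <-81,-27> — a geometric progression with ratio 3.
step 5: <-116,-47> + <-243,-81> → <-359,-128>

<-359,-128>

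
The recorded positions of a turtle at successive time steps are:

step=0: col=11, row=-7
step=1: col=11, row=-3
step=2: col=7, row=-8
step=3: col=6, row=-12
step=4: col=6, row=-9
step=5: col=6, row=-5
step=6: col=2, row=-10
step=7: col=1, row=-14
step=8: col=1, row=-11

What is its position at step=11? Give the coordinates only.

col=-4, row=-16

Differencing gives (+0,+4), (-4,-5), (-1,-4), (+0,+3), (+0,+4), (-4,-5), (-1,-4), (+0,+3). This is the pattern (+0,+4), (-4,-5), (-1,-4), (+0,+3) repeated.
step 9: apply (+0,+4) → col=1, row=-7
step 10: apply (-4,-5) → col=-3, row=-12
step 11: apply (-1,-4) → col=-4, row=-16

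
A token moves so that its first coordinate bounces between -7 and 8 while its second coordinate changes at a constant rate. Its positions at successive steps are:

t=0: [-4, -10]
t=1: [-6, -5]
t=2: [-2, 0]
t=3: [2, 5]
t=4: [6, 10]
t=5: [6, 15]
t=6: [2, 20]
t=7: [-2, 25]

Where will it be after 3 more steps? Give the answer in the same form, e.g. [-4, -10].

[0, 40]

The first coordinate travels 4 per step and bounces off the walls at -7 and 8.
  step 8: -2 → -6
  step 9: -6 → -4
  step 10: -4 → 0
The second coordinate changes by +5 each step: at step 10 it is 40.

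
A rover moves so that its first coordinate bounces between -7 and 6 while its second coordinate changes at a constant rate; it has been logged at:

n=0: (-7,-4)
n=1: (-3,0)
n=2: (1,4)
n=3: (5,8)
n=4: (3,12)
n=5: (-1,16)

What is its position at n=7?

The first coordinate reflects between -7 and 6, moving 4 per step.
  step 6: -1 → -5
  step 7: -5 → -5
The second coordinate changes by +4 each step: at step 7 it is 24.

(-5,24)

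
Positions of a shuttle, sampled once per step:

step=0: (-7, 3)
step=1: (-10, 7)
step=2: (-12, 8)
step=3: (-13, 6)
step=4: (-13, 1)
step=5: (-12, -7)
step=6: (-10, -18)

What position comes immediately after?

(-7, -32)

Taking differences between consecutive positions: (-3, +4), (-2, +1), (-1, -2), (+0, -5), (+1, -8), (+2, -11). These grow by (+1, -3) each step.
step 7: (-10, -18) + (+3, -14) → (-7, -32)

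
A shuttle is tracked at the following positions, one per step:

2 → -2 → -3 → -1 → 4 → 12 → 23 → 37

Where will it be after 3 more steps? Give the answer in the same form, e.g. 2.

First differences are -4, -1, +2, +5, +8, +11, +14; their common second difference is +3 (constant acceleration).
step 8: 37 + 17 → 54
step 9: 54 + 20 → 74
step 10: 74 + 23 → 97

97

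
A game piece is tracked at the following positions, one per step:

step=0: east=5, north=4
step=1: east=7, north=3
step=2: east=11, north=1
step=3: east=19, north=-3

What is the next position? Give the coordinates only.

east=35, north=-11

Step-to-step displacements: (+2, -1), (+4, -2), (+8, -4); each is 2× the previous.
step 4: east=19, north=-3 + (+16, -8) → east=35, north=-11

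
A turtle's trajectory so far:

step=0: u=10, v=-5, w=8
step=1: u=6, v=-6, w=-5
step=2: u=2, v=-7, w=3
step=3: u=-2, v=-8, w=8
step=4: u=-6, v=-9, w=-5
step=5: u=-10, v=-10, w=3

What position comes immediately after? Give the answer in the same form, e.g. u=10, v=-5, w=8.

The u coordinate changes by -4 each step, so at step 6 it is 10 + 6·(-4) = -14.
The v coordinate changes by -1 each step, so at step 6 it is -5 + 6·(-1) = -11.
The w coordinate repeats the cycle [8, -5, 3] with period 3; step 6 mod 3 = 0, giving 8.

u=-14, v=-11, w=8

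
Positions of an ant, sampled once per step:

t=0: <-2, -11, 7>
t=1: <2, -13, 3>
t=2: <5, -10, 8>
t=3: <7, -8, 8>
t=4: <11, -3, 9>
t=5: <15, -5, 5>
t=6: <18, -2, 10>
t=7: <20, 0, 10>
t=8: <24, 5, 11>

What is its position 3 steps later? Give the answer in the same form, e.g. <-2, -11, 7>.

The moves between consecutive positions are <+4, -2, -4>, <+3, +3, +5>, <+2, +2, +0>, <+4, +5, +1>, <+4, -2, -4>, <+3, +3, +5>, <+2, +2, +0>, <+4, +5, +1>; they repeat the 4-cycle [<+4, -2, -4>, <+3, +3, +5>, <+2, +2, +0>, <+4, +5, +1>].
step 9: apply <+4, -2, -4> → <28, 3, 7>
step 10: apply <+3, +3, +5> → <31, 6, 12>
step 11: apply <+2, +2, +0> → <33, 8, 12>

<33, 8, 12>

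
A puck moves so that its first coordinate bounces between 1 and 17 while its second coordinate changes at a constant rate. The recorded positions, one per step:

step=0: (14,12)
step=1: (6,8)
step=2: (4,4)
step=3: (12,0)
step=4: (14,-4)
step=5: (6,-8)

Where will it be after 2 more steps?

(12,-16)

The first coordinate reflects between 1 and 17, moving 8 per step.
  step 6: 6 → 4
  step 7: 4 → 12
The second coordinate changes by -4 each step: at step 7 it is -16.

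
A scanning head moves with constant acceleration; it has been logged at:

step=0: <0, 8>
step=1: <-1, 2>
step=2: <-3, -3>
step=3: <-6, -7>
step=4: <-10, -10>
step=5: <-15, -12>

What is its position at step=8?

Taking differences between consecutive positions: <-1, -6>, <-2, -5>, <-3, -4>, <-4, -3>, <-5, -2>. These grow by <-1, +1> each step.
step 6: <-15, -12> + <-6, -1> → <-21, -13>
step 7: <-21, -13> + <-7, +0> → <-28, -13>
step 8: <-28, -13> + <-8, +1> → <-36, -12>

<-36, -12>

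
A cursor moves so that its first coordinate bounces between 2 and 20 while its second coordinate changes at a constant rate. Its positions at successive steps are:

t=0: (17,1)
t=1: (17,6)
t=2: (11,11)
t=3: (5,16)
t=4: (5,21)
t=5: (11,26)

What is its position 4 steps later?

(5,46)

The first coordinate reflects between 2 and 20, moving 6 per step.
  step 6: 11 → 17
  step 7: 17 → 17
  step 8: 17 → 11
  step 9: 11 → 5
The second coordinate changes by +5 each step: at step 9 it is 46.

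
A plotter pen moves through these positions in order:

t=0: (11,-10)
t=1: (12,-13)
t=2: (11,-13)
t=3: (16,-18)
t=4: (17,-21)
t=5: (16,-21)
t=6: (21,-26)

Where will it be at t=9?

(26,-34)

Step-to-step displacements: (+1,-3), (-1,+0), (+5,-5), (+1,-3), (-1,+0), (+5,-5) — a repeating cycle of length 3.
step 7: apply (+1,-3) → (22,-29)
step 8: apply (-1,+0) → (21,-29)
step 9: apply (+5,-5) → (26,-34)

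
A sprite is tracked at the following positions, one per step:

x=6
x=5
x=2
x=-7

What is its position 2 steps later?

Consecutive displacements -1, -3, -9 scale by a factor of 3 each step.
step 4: -7 − 27 → x=-34
step 5: -34 − 81 → x=-115

x=-115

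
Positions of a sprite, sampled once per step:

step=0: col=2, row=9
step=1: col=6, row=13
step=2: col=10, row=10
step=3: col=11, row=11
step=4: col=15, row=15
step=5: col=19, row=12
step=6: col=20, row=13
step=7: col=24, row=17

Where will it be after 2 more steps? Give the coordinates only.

The moves between consecutive positions are (+4, +4), (+4, -3), (+1, +1), (+4, +4), (+4, -3), (+1, +1), (+4, +4); they repeat the 3-cycle [(+4, +4), (+4, -3), (+1, +1)].
step 8: apply (+4, -3) → col=28, row=14
step 9: apply (+1, +1) → col=29, row=15

col=29, row=15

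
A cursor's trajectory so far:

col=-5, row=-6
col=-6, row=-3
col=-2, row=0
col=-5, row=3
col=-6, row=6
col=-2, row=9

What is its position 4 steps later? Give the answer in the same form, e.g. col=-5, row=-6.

The col coordinate repeats the cycle [-5, -6, -2] with period 3; step 9 mod 3 = 0, giving -5.
The row coordinate changes by +3 each step, so at step 9 it is -6 + 9·(3) = 21.

col=-5, row=21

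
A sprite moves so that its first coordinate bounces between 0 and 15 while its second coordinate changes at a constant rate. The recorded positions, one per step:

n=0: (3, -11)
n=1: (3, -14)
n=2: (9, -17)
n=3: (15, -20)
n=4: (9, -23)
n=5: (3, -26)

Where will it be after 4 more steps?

(9, -38)

The first coordinate travels 6 per step and bounces off the walls at 0 and 15.
  step 6: 3 → 3
  step 7: 3 → 9
  step 8: 9 → 15
  step 9: 15 → 9
The second coordinate changes by -3 each step: at step 9 it is -38.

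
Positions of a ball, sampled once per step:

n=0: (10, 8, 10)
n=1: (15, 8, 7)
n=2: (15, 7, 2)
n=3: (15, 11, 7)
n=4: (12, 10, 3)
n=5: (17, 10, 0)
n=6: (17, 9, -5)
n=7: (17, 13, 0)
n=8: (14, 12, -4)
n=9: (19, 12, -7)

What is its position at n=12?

(16, 14, -11)

Differencing gives (+5, +0, -3), (+0, -1, -5), (+0, +4, +5), (-3, -1, -4), (+5, +0, -3), (+0, -1, -5), (+0, +4, +5), (-3, -1, -4), (+5, +0, -3). This is the pattern (+5, +0, -3), (+0, -1, -5), (+0, +4, +5), (-3, -1, -4) repeated.
step 10: apply (+0, -1, -5) → (19, 11, -12)
step 11: apply (+0, +4, +5) → (19, 15, -7)
step 12: apply (-3, -1, -4) → (16, 14, -11)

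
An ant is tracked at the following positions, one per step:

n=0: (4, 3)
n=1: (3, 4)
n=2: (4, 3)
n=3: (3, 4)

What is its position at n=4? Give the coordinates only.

(4, 3)

Step-to-step displacements: (-1, +1), (+1, -1), (-1, +1); each is -1× the previous.
step 4: (3, 4) + (+1, -1) → (4, 3)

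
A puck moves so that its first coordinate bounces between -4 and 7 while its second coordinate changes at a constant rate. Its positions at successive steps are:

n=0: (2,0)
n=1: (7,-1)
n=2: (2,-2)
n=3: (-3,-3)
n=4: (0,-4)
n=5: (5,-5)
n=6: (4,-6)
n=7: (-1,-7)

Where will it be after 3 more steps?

The first coordinate travels 5 per step and bounces off the walls at -4 and 7.
  step 8: -1 → -2
  step 9: -2 → 3
  step 10: 3 → 6
The second coordinate changes by -1 each step: at step 10 it is -10.

(6,-10)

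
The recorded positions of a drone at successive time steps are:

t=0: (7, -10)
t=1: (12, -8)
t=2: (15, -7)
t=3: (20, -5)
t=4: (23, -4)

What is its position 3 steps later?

The moves between consecutive positions are (+5, +2), (+3, +1), (+5, +2), (+3, +1); they repeat the 2-cycle [(+5, +2), (+3, +1)].
step 5: apply (+5, +2) → (28, -2)
step 6: apply (+3, +1) → (31, -1)
step 7: apply (+5, +2) → (36, 1)

(36, 1)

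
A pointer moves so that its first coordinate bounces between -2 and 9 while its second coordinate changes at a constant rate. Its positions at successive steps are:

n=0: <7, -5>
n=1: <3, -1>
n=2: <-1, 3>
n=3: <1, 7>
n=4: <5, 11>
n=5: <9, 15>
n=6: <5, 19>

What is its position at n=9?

The first coordinate reflects between -2 and 9, moving 4 per step.
  step 7: 5 → 1
  step 8: 1 → -1
  step 9: -1 → 3
The second coordinate changes by +4 each step: at step 9 it is 31.

<3, 31>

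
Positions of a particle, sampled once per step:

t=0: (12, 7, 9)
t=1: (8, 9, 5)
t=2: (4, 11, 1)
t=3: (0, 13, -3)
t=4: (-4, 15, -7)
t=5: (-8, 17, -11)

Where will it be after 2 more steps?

(-16, 21, -19)

The position changes by (-4, +2, -4) every step.
step 6: (-8, 17, -11) + (-4, +2, -4) → (-12, 19, -15)
step 7: (-12, 19, -15) + (-4, +2, -4) → (-16, 21, -19)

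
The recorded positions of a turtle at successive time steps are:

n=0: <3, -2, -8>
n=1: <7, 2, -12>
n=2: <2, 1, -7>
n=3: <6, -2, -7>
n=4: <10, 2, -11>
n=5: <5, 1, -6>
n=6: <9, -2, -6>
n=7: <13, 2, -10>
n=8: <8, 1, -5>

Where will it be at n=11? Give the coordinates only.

The moves between consecutive positions are <+4, +4, -4>, <-5, -1, +5>, <+4, -3, +0>, <+4, +4, -4>, <-5, -1, +5>, <+4, -3, +0>, <+4, +4, -4>, <-5, -1, +5>; they repeat the 3-cycle [<+4, +4, -4>, <-5, -1, +5>, <+4, -3, +0>].
step 9: apply <+4, -3, +0> → <12, -2, -5>
step 10: apply <+4, +4, -4> → <16, 2, -9>
step 11: apply <-5, -1, +5> → <11, 1, -4>

<11, 1, -4>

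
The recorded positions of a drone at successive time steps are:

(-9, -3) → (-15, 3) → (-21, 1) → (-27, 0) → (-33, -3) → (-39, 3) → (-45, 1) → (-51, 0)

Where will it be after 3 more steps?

First: linear, -6 per step → -69 at step 10.
Second: cycles through -3, 3, 1, 0 every 4 steps. Step 10 lands at position 2 of the cycle → 1.

(-69, 1)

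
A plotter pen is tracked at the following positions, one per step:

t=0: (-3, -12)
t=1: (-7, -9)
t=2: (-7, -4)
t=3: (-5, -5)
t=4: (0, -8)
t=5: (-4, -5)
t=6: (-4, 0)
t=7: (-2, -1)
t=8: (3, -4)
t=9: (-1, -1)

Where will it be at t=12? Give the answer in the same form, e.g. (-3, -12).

(6, 0)

Step-to-step displacements: (-4, +3), (+0, +5), (+2, -1), (+5, -3), (-4, +3), (+0, +5), (+2, -1), (+5, -3), (-4, +3) — a repeating cycle of length 4.
step 10: apply (+0, +5) → (-1, 4)
step 11: apply (+2, -1) → (1, 3)
step 12: apply (+5, -3) → (6, 0)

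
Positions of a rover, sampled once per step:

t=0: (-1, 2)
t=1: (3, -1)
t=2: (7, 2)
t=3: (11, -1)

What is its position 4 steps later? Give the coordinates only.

First: linear, +4 per step → 27 at step 7.
Second: cycles through 2, -1 every 2 steps. Step 7 lands at position 1 of the cycle → -1.

(27, -1)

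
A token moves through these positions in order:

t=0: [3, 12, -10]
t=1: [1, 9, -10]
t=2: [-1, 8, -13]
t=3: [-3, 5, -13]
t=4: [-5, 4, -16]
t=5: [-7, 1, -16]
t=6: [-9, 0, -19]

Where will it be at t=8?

[-13, -4, -22]

Differencing gives [-2, -3, +0], [-2, -1, -3], [-2, -3, +0], [-2, -1, -3], [-2, -3, +0], [-2, -1, -3]. This is the pattern [-2, -3, +0], [-2, -1, -3] repeated.
step 7: apply [-2, -3, +0] → [-11, -3, -19]
step 8: apply [-2, -1, -3] → [-13, -4, -22]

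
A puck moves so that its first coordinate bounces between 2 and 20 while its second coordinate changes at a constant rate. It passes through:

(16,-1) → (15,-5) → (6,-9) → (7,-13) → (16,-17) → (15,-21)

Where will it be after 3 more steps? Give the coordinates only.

(16,-33)

The first coordinate travels 9 per step and bounces off the walls at 2 and 20.
  step 6: 15 → 6
  step 7: 6 → 7
  step 8: 7 → 16
The second coordinate changes by -4 each step: at step 8 it is -33.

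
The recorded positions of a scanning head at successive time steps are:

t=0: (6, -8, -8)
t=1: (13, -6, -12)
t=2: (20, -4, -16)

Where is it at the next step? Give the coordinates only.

The position changes by (+7, +2, -4) every step.
step 3: (20, -4, -16) + (+7, +2, -4) → (27, -2, -20)

(27, -2, -20)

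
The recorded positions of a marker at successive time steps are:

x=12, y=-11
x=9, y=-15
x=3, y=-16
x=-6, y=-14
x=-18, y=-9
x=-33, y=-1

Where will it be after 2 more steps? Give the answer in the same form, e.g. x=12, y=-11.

First differences are (-3,-4), (-6,-1), (-9,+2), (-12,+5), (-15,+8); their common second difference is (-3,+3) (constant acceleration).
step 6: x=-33, y=-1 + (-18,+11) → x=-51, y=10
step 7: x=-51, y=10 + (-21,+14) → x=-72, y=24

x=-72, y=24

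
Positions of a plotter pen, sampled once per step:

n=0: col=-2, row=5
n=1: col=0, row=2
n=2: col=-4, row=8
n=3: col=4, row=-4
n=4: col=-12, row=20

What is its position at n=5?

col=20, row=-28

The jumps are (+2,-3), (-4,+6), (+8,-12), (-16,+24) — a geometric progression with ratio -2.
step 5: col=-12, row=20 + (+32,-48) → col=20, row=-28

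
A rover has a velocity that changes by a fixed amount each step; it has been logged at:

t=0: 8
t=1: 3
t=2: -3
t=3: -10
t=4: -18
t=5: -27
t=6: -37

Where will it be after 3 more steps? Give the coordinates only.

Successive displacements: -5, -6, -7, -8, -9, -10 — each changes by -1.
step 7: -37 − 11 → -48
step 8: -48 − 12 → -60
step 9: -60 − 13 → -73

-73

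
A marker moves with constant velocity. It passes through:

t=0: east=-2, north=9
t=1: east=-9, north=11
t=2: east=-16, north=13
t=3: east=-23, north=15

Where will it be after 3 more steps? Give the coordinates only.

east=-44, north=21

Each step adds (-7, +2) to the position.
step 4: east=-23, north=15 + (-7, +2) → east=-30, north=17
step 5: east=-30, north=17 + (-7, +2) → east=-37, north=19
step 6: east=-37, north=19 + (-7, +2) → east=-44, north=21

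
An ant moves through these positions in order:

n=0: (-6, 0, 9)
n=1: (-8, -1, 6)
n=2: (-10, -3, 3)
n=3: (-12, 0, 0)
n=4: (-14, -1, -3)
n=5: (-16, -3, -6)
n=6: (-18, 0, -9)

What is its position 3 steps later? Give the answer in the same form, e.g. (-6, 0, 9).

First: linear, -2 per step → -24 at step 9.
Second: cycles through 0, -1, -3 every 3 steps. Step 9 lands at position 0 of the cycle → 0.
Third: linear, -3 per step → -18 at step 9.

(-24, 0, -18)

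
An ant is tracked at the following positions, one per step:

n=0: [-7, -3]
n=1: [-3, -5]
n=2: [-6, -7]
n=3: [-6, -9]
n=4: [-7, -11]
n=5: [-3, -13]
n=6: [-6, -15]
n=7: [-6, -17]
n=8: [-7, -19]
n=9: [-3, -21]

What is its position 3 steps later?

The first coordinate repeats the cycle [-7, -3, -6, -6] with period 4; step 12 mod 4 = 0, giving -7.
The second coordinate changes by -2 each step, so at step 12 it is -3 + 12·(-2) = -27.

[-7, -27]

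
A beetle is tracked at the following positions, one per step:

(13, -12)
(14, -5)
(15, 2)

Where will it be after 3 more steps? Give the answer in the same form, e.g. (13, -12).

The position changes by (+1, +7) every step.
step 3: (15, 2) + (+1, +7) → (16, 9)
step 4: (16, 9) + (+1, +7) → (17, 16)
step 5: (17, 16) + (+1, +7) → (18, 23)

(18, 23)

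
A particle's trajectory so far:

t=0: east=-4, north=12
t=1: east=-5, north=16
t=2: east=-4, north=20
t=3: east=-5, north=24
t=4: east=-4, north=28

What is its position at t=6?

East: cycles through -4, -5 every 2 steps. Step 6 lands at position 0 of the cycle → -4.
North: linear, +4 per step → 36 at step 6.

east=-4, north=36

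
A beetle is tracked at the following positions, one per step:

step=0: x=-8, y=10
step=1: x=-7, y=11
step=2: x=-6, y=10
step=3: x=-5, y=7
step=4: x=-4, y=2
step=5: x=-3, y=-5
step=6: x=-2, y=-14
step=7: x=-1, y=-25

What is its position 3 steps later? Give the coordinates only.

Taking differences between consecutive positions: (+1,+1), (+1,-1), (+1,-3), (+1,-5), (+1,-7), (+1,-9), (+1,-11). These grow by (+0,-2) each step.
step 8: x=-1, y=-25 + (+1,-13) → x=0, y=-38
step 9: x=0, y=-38 + (+1,-15) → x=1, y=-53
step 10: x=1, y=-53 + (+1,-17) → x=2, y=-70

x=2, y=-70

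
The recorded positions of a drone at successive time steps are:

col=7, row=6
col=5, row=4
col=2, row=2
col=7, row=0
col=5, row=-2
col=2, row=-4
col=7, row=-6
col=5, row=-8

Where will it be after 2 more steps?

col=7, row=-12

Col: cycles through 7, 5, 2 every 3 steps. Step 9 lands at position 0 of the cycle → 7.
Row: linear, -2 per step → -12 at step 9.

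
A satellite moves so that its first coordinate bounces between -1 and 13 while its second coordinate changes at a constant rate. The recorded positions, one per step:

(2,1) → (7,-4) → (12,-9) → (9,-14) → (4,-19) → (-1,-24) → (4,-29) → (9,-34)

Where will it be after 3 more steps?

The first coordinate travels 5 per step and bounces off the walls at -1 and 13.
  step 8: 9 → 12
  step 9: 12 → 7
  step 10: 7 → 2
The second coordinate changes by -5 each step: at step 10 it is -49.

(2,-49)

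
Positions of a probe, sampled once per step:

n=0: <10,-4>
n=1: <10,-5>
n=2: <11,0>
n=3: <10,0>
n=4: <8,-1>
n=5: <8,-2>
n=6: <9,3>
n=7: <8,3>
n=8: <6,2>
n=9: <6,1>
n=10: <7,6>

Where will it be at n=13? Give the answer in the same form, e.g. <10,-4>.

<4,4>

The moves between consecutive positions are <+0,-1>, <+1,+5>, <-1,+0>, <-2,-1>, <+0,-1>, <+1,+5>, <-1,+0>, <-2,-1>, <+0,-1>, <+1,+5>; they repeat the 4-cycle [<+0,-1>, <+1,+5>, <-1,+0>, <-2,-1>].
step 11: apply <-1,+0> → <6,6>
step 12: apply <-2,-1> → <4,5>
step 13: apply <+0,-1> → <4,4>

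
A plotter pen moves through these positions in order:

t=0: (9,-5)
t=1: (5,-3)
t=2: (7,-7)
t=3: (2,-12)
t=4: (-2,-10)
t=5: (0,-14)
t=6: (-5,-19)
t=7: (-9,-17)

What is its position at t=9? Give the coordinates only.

(-12,-26)

Differencing gives (-4,+2), (+2,-4), (-5,-5), (-4,+2), (+2,-4), (-5,-5), (-4,+2). This is the pattern (-4,+2), (+2,-4), (-5,-5) repeated.
step 8: apply (+2,-4) → (-7,-21)
step 9: apply (-5,-5) → (-12,-26)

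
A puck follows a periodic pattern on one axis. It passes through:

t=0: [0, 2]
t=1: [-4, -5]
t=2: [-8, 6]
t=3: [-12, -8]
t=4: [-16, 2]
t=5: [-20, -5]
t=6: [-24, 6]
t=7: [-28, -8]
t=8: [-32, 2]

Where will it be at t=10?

First: linear, -4 per step → -40 at step 10.
Second: cycles through 2, -5, 6, -8 every 4 steps. Step 10 lands at position 2 of the cycle → 6.

[-40, 6]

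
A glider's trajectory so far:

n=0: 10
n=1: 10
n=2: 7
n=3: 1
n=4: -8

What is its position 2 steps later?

-35

Successive displacements: +0, -3, -6, -9 — each changes by -3.
step 5: -8 − 12 → -20
step 6: -20 − 15 → -35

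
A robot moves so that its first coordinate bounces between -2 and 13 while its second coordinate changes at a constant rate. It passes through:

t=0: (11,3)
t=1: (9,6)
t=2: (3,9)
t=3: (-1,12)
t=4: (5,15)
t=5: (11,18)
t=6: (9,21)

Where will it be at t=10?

(11,33)

The first coordinate reflects between -2 and 13, moving 6 per step.
  step 7: 9 → 3
  step 8: 3 → -1
  step 9: -1 → 5
  step 10: 5 → 11
The second coordinate changes by +3 each step: at step 10 it is 33.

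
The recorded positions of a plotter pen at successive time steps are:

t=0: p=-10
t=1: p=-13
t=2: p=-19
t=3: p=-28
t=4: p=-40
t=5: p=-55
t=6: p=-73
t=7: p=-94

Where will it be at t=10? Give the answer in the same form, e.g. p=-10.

p=-175

Successive displacements: -3, -6, -9, -12, -15, -18, -21 — each changes by -3.
step 8: -94 − 24 → p=-118
step 9: -118 − 27 → p=-145
step 10: -145 − 30 → p=-175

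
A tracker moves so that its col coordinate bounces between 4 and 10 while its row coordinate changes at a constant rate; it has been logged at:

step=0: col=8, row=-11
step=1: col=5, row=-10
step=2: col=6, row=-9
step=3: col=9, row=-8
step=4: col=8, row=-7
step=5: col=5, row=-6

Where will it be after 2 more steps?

The col coordinate reflects between 4 and 10, moving 3 per step.
  step 6: 5 → 6
  step 7: 6 → 9
The row coordinate changes by +1 each step: at step 7 it is -4.

col=9, row=-4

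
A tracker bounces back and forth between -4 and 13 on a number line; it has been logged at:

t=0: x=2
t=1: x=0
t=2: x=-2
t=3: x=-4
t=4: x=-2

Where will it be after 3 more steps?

x=4

The value travels 2 per step and bounces off the walls at -4 and 13.
  step 5: -2 → 0
  step 6: 0 → 2
  step 7: 2 → 4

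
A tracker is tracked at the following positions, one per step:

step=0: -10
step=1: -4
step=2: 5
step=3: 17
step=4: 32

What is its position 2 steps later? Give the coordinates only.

71

Taking differences between consecutive positions: +6, +9, +12, +15. These grow by +3 each step.
step 5: 32 + 18 → 50
step 6: 50 + 21 → 71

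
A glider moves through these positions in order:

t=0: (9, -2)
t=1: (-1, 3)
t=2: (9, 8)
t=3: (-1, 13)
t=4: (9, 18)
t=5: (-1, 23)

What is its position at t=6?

(9, 28)

The first coordinate repeats the cycle [9, -1] with period 2; step 6 mod 2 = 0, giving 9.
The second coordinate changes by +5 each step, so at step 6 it is -2 + 6·(5) = 28.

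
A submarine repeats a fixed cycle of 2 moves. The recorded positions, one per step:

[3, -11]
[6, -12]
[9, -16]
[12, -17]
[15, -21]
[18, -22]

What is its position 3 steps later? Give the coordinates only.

[27, -31]

The moves between consecutive positions are [+3, -1], [+3, -4], [+3, -1], [+3, -4], [+3, -1]; they repeat the 2-cycle [[+3, -1], [+3, -4]].
step 6: apply [+3, -4] → [21, -26]
step 7: apply [+3, -1] → [24, -27]
step 8: apply [+3, -4] → [27, -31]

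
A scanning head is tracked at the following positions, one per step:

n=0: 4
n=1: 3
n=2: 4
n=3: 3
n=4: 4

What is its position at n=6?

Step-to-step displacements: -1, +1, -1, +1; each is -1× the previous.
step 5: 4 − 1 → 3
step 6: 3 + 1 → 4

4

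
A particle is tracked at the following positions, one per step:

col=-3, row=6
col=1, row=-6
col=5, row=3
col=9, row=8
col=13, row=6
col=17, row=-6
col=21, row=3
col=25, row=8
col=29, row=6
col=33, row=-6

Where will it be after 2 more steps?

The col coordinate changes by +4 each step, so at step 11 it is -3 + 11·(4) = 41.
The row coordinate repeats the cycle [6, -6, 3, 8] with period 4; step 11 mod 4 = 3, giving 8.

col=41, row=8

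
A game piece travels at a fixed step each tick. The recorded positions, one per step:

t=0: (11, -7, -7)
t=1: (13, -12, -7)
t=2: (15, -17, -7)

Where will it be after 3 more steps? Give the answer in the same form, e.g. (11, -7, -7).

(21, -32, -7)

Each step adds (+2, -5, +0) to the position.
step 3: (15, -17, -7) + (+2, -5, +0) → (17, -22, -7)
step 4: (17, -22, -7) + (+2, -5, +0) → (19, -27, -7)
step 5: (19, -27, -7) + (+2, -5, +0) → (21, -32, -7)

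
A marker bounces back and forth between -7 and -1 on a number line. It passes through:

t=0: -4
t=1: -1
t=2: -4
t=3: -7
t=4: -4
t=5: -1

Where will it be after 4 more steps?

-1

The value travels 3 per step and bounces off the walls at -7 and -1.
  step 6: -1 → -4
  step 7: -4 → -7
  step 8: -7 → -4
  step 9: -4 → -1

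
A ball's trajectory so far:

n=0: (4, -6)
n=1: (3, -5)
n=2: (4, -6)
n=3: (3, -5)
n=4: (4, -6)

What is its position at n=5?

Consecutive displacements (-1, +1), (+1, -1), (-1, +1), (+1, -1) scale by a factor of -1 each step.
step 5: (4, -6) + (-1, +1) → (3, -5)

(3, -5)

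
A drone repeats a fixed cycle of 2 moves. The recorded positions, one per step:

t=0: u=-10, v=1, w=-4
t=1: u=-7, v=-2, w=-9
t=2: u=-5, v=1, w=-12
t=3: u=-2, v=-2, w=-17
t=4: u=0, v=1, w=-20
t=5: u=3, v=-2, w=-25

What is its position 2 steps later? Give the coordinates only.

u=8, v=-2, w=-33

Step-to-step displacements: (+3, -3, -5), (+2, +3, -3), (+3, -3, -5), (+2, +3, -3), (+3, -3, -5) — a repeating cycle of length 2.
step 6: apply (+2, +3, -3) → u=5, v=1, w=-28
step 7: apply (+3, -3, -5) → u=8, v=-2, w=-33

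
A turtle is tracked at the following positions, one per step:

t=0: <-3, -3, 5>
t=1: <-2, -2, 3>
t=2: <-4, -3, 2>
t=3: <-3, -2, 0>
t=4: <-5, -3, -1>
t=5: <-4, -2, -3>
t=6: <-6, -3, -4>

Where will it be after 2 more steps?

<-7, -3, -7>

The moves between consecutive positions are <+1, +1, -2>, <-2, -1, -1>, <+1, +1, -2>, <-2, -1, -1>, <+1, +1, -2>, <-2, -1, -1>; they repeat the 2-cycle [<+1, +1, -2>, <-2, -1, -1>].
step 7: apply <+1, +1, -2> → <-5, -2, -6>
step 8: apply <-2, -1, -1> → <-7, -3, -7>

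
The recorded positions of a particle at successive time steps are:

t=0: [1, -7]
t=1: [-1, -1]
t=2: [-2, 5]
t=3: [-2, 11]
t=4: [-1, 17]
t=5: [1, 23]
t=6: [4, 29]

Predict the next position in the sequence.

[8, 35]

Taking differences between consecutive positions: [-2, +6], [-1, +6], [+0, +6], [+1, +6], [+2, +6], [+3, +6]. These grow by [+1, +0] each step.
step 7: [4, 29] + [+4, +6] → [8, 35]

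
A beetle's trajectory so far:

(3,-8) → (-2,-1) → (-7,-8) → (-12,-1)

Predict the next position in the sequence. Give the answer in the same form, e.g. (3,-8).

First: linear, -5 per step → -17 at step 4.
Second: cycles through -8, -1 every 2 steps. Step 4 lands at position 0 of the cycle → -8.

(-17,-8)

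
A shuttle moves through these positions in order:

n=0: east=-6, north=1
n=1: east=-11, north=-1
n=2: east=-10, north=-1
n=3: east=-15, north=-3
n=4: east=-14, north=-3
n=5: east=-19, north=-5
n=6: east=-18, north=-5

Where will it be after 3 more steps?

east=-27, north=-9

The moves between consecutive positions are (-5,-2), (+1,+0), (-5,-2), (+1,+0), (-5,-2), (+1,+0); they repeat the 2-cycle [(-5,-2), (+1,+0)].
step 7: apply (-5,-2) → east=-23, north=-7
step 8: apply (+1,+0) → east=-22, north=-7
step 9: apply (-5,-2) → east=-27, north=-9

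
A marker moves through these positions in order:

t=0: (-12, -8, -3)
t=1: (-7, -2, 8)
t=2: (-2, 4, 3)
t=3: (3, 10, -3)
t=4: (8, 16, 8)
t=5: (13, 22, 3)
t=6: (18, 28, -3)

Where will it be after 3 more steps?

(33, 46, -3)

First: linear, +5 per step → 33 at step 9.
Second: linear, +6 per step → 46 at step 9.
Third: cycles through -3, 8, 3 every 3 steps. Step 9 lands at position 0 of the cycle → -3.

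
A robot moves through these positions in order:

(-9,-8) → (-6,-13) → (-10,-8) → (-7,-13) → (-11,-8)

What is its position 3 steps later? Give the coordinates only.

(-9,-13)

Step-to-step displacements: (+3,-5), (-4,+5), (+3,-5), (-4,+5) — a repeating cycle of length 2.
step 5: apply (+3,-5) → (-8,-13)
step 6: apply (-4,+5) → (-12,-8)
step 7: apply (+3,-5) → (-9,-13)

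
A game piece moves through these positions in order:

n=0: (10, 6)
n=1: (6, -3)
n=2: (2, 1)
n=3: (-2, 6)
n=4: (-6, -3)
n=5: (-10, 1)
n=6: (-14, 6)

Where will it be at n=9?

(-26, 6)

The first coordinate changes by -4 each step, so at step 9 it is 10 + 9·(-4) = -26.
The second coordinate repeats the cycle [6, -3, 1] with period 3; step 9 mod 3 = 0, giving 6.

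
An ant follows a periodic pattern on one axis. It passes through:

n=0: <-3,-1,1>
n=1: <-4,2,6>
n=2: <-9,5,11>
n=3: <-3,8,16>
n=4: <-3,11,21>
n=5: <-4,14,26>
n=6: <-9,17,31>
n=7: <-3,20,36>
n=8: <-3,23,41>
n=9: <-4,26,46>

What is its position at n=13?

The first coordinate repeats the cycle [-3, -4, -9, -3] with period 4; step 13 mod 4 = 1, giving -4.
The second coordinate changes by +3 each step, so at step 13 it is -1 + 13·(3) = 38.
The third coordinate changes by +5 each step, so at step 13 it is 1 + 13·(5) = 66.

<-4,38,66>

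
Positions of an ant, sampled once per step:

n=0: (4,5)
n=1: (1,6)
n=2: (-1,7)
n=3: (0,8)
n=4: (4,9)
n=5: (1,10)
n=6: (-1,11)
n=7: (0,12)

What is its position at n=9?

First: cycles through 4, 1, -1, 0 every 4 steps. Step 9 lands at position 1 of the cycle → 1.
Second: linear, +1 per step → 14 at step 9.

(1,14)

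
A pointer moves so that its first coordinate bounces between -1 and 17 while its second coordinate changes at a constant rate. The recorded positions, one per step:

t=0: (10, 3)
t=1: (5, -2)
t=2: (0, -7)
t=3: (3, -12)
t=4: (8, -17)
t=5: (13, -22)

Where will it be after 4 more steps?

(1, -42)

The first coordinate travels 5 per step and bounces off the walls at -1 and 17.
  step 6: 13 → 16
  step 7: 16 → 11
  step 8: 11 → 6
  step 9: 6 → 1
The second coordinate changes by -5 each step: at step 9 it is -42.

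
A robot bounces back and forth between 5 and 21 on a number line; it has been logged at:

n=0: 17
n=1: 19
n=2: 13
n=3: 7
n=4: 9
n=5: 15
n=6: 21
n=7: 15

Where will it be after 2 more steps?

7

The value travels 6 per step and bounces off the walls at 5 and 21.
  step 8: 15 → 9
  step 9: 9 → 7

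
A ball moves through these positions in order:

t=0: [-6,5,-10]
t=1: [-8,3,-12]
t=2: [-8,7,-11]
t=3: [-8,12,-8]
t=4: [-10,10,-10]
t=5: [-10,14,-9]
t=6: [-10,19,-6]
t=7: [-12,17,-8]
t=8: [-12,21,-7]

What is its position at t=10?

The moves between consecutive positions are [-2,-2,-2], [+0,+4,+1], [+0,+5,+3], [-2,-2,-2], [+0,+4,+1], [+0,+5,+3], [-2,-2,-2], [+0,+4,+1]; they repeat the 3-cycle [[-2,-2,-2], [+0,+4,+1], [+0,+5,+3]].
step 9: apply [+0,+5,+3] → [-12,26,-4]
step 10: apply [-2,-2,-2] → [-14,24,-6]

[-14,24,-6]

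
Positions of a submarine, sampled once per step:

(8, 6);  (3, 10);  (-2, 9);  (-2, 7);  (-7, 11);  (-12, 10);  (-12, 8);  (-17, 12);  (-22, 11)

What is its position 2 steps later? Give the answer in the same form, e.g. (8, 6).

(-27, 13)

The moves between consecutive positions are (-5, +4), (-5, -1), (+0, -2), (-5, +4), (-5, -1), (+0, -2), (-5, +4), (-5, -1); they repeat the 3-cycle [(-5, +4), (-5, -1), (+0, -2)].
step 9: apply (+0, -2) → (-22, 9)
step 10: apply (-5, +4) → (-27, 13)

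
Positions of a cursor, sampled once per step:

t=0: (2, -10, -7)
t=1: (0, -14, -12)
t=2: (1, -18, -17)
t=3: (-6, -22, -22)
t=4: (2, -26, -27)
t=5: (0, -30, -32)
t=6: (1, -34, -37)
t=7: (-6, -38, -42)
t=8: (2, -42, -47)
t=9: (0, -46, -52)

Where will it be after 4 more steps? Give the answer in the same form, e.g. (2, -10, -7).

(0, -62, -72)

The first coordinate repeats the cycle [2, 0, 1, -6] with period 4; step 13 mod 4 = 1, giving 0.
The second coordinate changes by -4 each step, so at step 13 it is -10 + 13·(-4) = -62.
The third coordinate changes by -5 each step, so at step 13 it is -7 + 13·(-5) = -72.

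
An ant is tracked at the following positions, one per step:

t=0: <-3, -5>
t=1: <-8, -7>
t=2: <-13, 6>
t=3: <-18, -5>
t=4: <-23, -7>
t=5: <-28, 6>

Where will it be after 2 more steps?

The first coordinate changes by -5 each step, so at step 7 it is -3 + 7·(-5) = -38.
The second coordinate repeats the cycle [-5, -7, 6] with period 3; step 7 mod 3 = 1, giving -7.

<-38, -7>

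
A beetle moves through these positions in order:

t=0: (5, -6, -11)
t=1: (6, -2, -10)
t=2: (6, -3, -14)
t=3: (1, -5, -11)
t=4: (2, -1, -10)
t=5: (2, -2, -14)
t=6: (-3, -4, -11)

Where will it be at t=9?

Step-to-step displacements: (+1, +4, +1), (+0, -1, -4), (-5, -2, +3), (+1, +4, +1), (+0, -1, -4), (-5, -2, +3) — a repeating cycle of length 3.
step 7: apply (+1, +4, +1) → (-2, 0, -10)
step 8: apply (+0, -1, -4) → (-2, -1, -14)
step 9: apply (-5, -2, +3) → (-7, -3, -11)

(-7, -3, -11)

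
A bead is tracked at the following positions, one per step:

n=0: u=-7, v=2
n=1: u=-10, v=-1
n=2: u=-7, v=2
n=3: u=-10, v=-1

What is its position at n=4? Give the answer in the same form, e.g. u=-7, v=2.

u=-7, v=2

The jumps are (-3, -3), (+3, +3), (-3, -3) — a geometric progression with ratio -1.
step 4: u=-10, v=-1 + (+3, +3) → u=-7, v=2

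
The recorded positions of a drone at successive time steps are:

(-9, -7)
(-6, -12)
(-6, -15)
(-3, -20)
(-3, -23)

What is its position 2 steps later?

(0, -31)

The moves between consecutive positions are (+3, -5), (+0, -3), (+3, -5), (+0, -3); they repeat the 2-cycle [(+3, -5), (+0, -3)].
step 5: apply (+3, -5) → (0, -28)
step 6: apply (+0, -3) → (0, -31)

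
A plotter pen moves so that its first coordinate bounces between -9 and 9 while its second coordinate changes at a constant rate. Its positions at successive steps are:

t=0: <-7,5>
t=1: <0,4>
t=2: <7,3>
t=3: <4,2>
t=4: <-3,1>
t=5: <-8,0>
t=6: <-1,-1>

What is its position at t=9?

The first coordinate travels 7 per step and bounces off the walls at -9 and 9.
  step 7: -1 → 6
  step 8: 6 → 5
  step 9: 5 → -2
The second coordinate changes by -1 each step: at step 9 it is -4.

<-2,-4>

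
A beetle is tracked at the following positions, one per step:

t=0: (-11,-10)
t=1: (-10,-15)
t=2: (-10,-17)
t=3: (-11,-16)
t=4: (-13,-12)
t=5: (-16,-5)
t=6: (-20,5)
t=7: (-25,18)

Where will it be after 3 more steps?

Taking differences between consecutive positions: (+1,-5), (+0,-2), (-1,+1), (-2,+4), (-3,+7), (-4,+10), (-5,+13). These grow by (-1,+3) each step.
step 8: (-25,18) + (-6,+16) → (-31,34)
step 9: (-31,34) + (-7,+19) → (-38,53)
step 10: (-38,53) + (-8,+22) → (-46,75)

(-46,75)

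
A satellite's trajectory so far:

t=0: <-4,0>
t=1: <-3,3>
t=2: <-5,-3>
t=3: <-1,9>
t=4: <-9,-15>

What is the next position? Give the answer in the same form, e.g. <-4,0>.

Consecutive displacements <+1,+3>, <-2,-6>, <+4,+12>, <-8,-24> scale by a factor of -2 each step.
step 5: <-9,-15> + <+16,+48> → <7,33>

<7,33>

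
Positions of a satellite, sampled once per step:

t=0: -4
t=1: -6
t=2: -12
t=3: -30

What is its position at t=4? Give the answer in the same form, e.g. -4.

-84

The jumps are -2, -6, -18 — a geometric progression with ratio 3.
step 4: -30 − 54 → -84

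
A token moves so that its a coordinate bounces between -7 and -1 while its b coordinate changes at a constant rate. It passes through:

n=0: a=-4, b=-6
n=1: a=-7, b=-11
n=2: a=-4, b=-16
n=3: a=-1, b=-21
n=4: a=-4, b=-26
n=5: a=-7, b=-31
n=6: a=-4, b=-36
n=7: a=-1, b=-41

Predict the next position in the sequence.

The a coordinate reflects between -7 and -1, moving 3 per step.
  step 8: -1 → -4
The b coordinate changes by -5 each step: at step 8 it is -46.

a=-4, b=-46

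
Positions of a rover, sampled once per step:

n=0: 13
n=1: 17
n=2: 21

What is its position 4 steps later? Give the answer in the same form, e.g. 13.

Constant displacement of +4 per step.
step 3: 21 + 4 → 25
step 4: 25 + 4 → 29
step 5: 29 + 4 → 33
step 6: 33 + 4 → 37

37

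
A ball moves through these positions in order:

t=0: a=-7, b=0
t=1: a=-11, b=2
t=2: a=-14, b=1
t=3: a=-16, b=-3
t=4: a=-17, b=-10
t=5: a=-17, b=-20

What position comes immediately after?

a=-16, b=-33

First differences are (-4, +2), (-3, -1), (-2, -4), (-1, -7), (+0, -10); their common second difference is (+1, -3) (constant acceleration).
step 6: a=-17, b=-20 + (+1, -13) → a=-16, b=-33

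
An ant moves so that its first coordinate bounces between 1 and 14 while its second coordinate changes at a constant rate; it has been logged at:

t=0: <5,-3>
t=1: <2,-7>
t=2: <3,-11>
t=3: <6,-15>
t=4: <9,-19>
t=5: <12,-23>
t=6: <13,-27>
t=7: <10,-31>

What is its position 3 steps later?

<1,-43>

The first coordinate reflects between 1 and 14, moving 3 per step.
  step 8: 10 → 7
  step 9: 7 → 4
  step 10: 4 → 1
The second coordinate changes by -4 each step: at step 10 it is -43.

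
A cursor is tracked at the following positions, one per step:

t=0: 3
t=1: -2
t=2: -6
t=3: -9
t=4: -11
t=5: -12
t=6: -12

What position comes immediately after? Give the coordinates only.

-11

First differences are -5, -4, -3, -2, -1, +0; their common second difference is +1 (constant acceleration).
step 7: -12 + 1 → -11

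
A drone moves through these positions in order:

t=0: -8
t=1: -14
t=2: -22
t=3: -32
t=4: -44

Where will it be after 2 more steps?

-74

Successive displacements: -6, -8, -10, -12 — each changes by -2.
step 5: -44 − 14 → -58
step 6: -58 − 16 → -74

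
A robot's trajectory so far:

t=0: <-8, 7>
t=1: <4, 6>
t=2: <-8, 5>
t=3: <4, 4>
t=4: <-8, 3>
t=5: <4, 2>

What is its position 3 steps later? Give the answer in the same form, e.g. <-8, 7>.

<-8, -1>

The first coordinate repeats the cycle [-8, 4] with period 2; step 8 mod 2 = 0, giving -8.
The second coordinate changes by -1 each step, so at step 8 it is 7 + 8·(-1) = -1.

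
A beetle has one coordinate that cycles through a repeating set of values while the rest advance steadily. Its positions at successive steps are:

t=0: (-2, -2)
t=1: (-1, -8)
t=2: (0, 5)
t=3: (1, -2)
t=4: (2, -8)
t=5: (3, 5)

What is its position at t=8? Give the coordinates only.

The first coordinate changes by +1 each step, so at step 8 it is -2 + 8·(1) = 6.
The second coordinate repeats the cycle [-2, -8, 5] with period 3; step 8 mod 3 = 2, giving 5.

(6, 5)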